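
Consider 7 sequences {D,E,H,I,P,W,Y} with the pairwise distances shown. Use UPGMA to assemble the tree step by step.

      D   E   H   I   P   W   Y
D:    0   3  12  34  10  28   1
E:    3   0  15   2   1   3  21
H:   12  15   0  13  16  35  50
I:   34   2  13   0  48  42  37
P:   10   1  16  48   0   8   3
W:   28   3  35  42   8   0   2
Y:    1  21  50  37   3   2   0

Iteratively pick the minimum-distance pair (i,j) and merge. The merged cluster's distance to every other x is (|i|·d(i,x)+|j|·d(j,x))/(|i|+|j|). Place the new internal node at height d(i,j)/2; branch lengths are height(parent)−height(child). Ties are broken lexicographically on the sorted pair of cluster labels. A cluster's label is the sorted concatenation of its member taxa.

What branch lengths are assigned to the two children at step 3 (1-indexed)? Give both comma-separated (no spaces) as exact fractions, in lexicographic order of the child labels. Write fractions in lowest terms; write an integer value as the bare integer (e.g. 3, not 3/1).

9/4,11/4

step 1: merge (D,Y) at d=1; branch lengths D→1/2, Y→1/2; new cluster DY
  updated: d(DY,E)=12, d(DY,H)=31, d(DY,I)=71/2, d(DY,P)=13/2, d(DY,W)=15
step 2: merge (E,P) at d=1; branch lengths E→1/2, P→1/2; new cluster EP
  updated: d(DY,EP)=37/4, d(EP,H)=31/2, d(EP,I)=25, d(EP,W)=11/2
step 3: merge (EP,W) at d=11/2; branch lengths EP→9/4, W→11/4; new cluster EPW
  updated: d(DY,EPW)=67/6, d(EPW,H)=22, d(EPW,I)=92/3
step 4: merge (DY,EPW) at d=67/6; branch lengths DY→61/12, EPW→17/6; new cluster DEPWY
  updated: d(DEPWY,H)=128/5, d(DEPWY,I)=163/5
step 5: merge (H,I) at d=13; branch lengths H→13/2, I→13/2; new cluster HI
  updated: d(DEPWY,HI)=291/10
step 6: merge (DEPWY,HI) at d=291/10; branch lengths DEPWY→269/30, HI→161/20; new cluster DEHIPWY
final tree: (((D:1/2,Y:1/2):61/12,((E:1/2,P:1/2):9/4,W:11/4):17/6):269/30,(H:13/2,I:13/2):161/20)
total length: 674/15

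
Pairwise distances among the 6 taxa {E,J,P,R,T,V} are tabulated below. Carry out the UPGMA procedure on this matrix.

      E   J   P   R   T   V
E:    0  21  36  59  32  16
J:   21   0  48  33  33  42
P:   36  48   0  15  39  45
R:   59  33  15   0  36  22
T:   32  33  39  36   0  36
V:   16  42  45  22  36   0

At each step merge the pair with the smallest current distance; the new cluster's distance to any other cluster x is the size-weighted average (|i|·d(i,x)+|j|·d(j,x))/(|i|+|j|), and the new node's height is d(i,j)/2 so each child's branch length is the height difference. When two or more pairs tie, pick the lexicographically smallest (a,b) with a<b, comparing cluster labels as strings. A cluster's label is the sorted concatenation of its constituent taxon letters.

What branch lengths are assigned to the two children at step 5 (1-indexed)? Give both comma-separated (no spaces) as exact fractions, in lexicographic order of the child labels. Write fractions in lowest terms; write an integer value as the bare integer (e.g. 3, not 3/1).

73/24,99/8

step 1: merge (P,R) at d=15; branch lengths P→15/2, R→15/2; new cluster PR
  updated: d(E,PR)=95/2, d(J,PR)=81/2, d(PR,T)=75/2, d(PR,V)=67/2
step 2: merge (E,V) at d=16; branch lengths E→8, V→8; new cluster EV
  updated: d(EV,J)=63/2, d(EV,PR)=81/2, d(EV,T)=34
step 3: merge (EV,J) at d=63/2; branch lengths EV→31/4, J→63/4; new cluster EJV
  updated: d(EJV,PR)=81/2, d(EJV,T)=101/3
step 4: merge (EJV,T) at d=101/3; branch lengths EJV→13/12, T→101/6; new cluster EJTV
  updated: d(EJTV,PR)=159/4
step 5: merge (EJTV,PR) at d=159/4; branch lengths EJTV→73/24, PR→99/8; new cluster EJPRTV
final tree: ((((E:8,V:8):31/4,J:63/4):13/12,T:101/6):73/24,(P:15/2,R:15/2):99/8)
total length: 527/6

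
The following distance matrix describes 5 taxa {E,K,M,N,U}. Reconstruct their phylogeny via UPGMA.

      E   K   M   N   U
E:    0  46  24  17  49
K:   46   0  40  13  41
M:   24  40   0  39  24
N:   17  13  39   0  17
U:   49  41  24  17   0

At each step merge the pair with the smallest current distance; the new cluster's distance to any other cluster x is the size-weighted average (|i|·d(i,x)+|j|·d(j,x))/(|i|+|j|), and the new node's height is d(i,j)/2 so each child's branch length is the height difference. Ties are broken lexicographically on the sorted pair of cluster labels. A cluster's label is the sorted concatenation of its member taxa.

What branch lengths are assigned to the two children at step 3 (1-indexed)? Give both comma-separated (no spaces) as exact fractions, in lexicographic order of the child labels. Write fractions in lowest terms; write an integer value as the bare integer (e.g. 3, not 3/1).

step 1: merge (K,N) at d=13; branch lengths K→13/2, N→13/2; new cluster KN
  updated: d(E,KN)=63/2, d(KN,M)=79/2, d(KN,U)=29
step 2: merge (E,M) at d=24; branch lengths E→12, M→12; new cluster EM
  updated: d(EM,KN)=71/2, d(EM,U)=73/2
step 3: merge (KN,U) at d=29; branch lengths KN→8, U→29/2; new cluster KNU
  updated: d(EM,KNU)=215/6
step 4: merge (EM,KNU) at d=215/6; branch lengths EM→71/12, KNU→41/12; new cluster EKMNU
final tree: ((E:12,M:12):71/12,((K:13/2,N:13/2):8,U:29/2):41/12)
total length: 413/6

8,29/2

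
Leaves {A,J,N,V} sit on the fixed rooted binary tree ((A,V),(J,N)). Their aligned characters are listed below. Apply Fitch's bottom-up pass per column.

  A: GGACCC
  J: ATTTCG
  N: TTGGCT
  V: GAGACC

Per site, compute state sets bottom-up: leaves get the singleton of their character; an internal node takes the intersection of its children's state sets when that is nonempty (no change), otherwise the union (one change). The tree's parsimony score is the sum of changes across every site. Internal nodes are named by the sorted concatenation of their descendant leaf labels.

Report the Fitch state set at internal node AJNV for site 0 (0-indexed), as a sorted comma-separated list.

A,G,T

AV@0: {G} ∩ {G} = {G} (intersection, +0)
JN@0: {A} ∪ {T} = {A,T} (union, +1)
AJNV@0: {G} ∪ {A,T} = {A,G,T} (union, +1)
AV@1: {G} ∪ {A} = {A,G} (union, +1)
JN@1: {T} ∩ {T} = {T} (intersection, +0)
AJNV@1: {A,G} ∪ {T} = {A,G,T} (union, +1)
AV@2: {A} ∪ {G} = {A,G} (union, +1)
JN@2: {T} ∪ {G} = {G,T} (union, +1)
AJNV@2: {A,G} ∩ {G,T} = {G} (intersection, +0)
AV@3: {C} ∪ {A} = {A,C} (union, +1)
JN@3: {T} ∪ {G} = {G,T} (union, +1)
AJNV@3: {A,C} ∪ {G,T} = {A,C,G,T} (union, +1)
AV@4: {C} ∩ {C} = {C} (intersection, +0)
JN@4: {C} ∩ {C} = {C} (intersection, +0)
AJNV@4: {C} ∩ {C} = {C} (intersection, +0)
AV@5: {C} ∩ {C} = {C} (intersection, +0)
JN@5: {G} ∪ {T} = {G,T} (union, +1)
AJNV@5: {C} ∪ {G,T} = {C,G,T} (union, +1)
per-site changes: [2, 2, 2, 3, 0, 2]; total = 11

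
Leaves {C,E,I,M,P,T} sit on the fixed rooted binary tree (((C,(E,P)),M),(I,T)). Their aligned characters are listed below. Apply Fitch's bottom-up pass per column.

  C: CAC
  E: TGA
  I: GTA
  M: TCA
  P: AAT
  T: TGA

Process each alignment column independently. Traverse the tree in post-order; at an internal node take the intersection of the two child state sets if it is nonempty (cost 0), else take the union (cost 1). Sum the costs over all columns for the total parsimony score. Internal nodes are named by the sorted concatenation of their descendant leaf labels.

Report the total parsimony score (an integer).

[col 0] EP: children E:{T}, P:{A} ∪→ {A,T}; cost 1
[col 0] CEP: children C:{C}, EP:{A,T} ∪→ {A,C,T}; cost 1
[col 0] CEMP: children CEP:{A,C,T}, M:{T} ∩→ {T}; cost 0
[col 0] IT: children I:{G}, T:{T} ∪→ {G,T}; cost 1
[col 0] CEIMPT: children CEMP:{T}, IT:{G,T} ∩→ {T}; cost 0
[col 1] EP: children E:{G}, P:{A} ∪→ {A,G}; cost 1
[col 1] CEP: children C:{A}, EP:{A,G} ∩→ {A}; cost 0
[col 1] CEMP: children CEP:{A}, M:{C} ∪→ {A,C}; cost 1
[col 1] IT: children I:{T}, T:{G} ∪→ {G,T}; cost 1
[col 1] CEIMPT: children CEMP:{A,C}, IT:{G,T} ∪→ {A,C,G,T}; cost 1
[col 2] EP: children E:{A}, P:{T} ∪→ {A,T}; cost 1
[col 2] CEP: children C:{C}, EP:{A,T} ∪→ {A,C,T}; cost 1
[col 2] CEMP: children CEP:{A,C,T}, M:{A} ∩→ {A}; cost 0
[col 2] IT: children I:{A}, T:{A} ∩→ {A}; cost 0
[col 2] CEIMPT: children CEMP:{A}, IT:{A} ∩→ {A}; cost 0
per-site changes: [3, 4, 2]; total = 9

9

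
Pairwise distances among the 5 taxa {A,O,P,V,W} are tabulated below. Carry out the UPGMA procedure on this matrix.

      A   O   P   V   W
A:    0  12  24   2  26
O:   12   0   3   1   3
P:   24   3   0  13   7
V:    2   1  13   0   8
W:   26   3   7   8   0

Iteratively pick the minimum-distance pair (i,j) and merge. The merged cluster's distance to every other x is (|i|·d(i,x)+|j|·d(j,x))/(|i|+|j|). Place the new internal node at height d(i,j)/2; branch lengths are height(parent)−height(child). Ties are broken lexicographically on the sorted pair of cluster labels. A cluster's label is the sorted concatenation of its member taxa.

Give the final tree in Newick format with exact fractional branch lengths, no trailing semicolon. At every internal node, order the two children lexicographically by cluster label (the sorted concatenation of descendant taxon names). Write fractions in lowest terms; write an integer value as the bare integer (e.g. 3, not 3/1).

(A:8,(((O:1/2,V:1/2):9/4,W:11/4):13/12,P:23/6):25/6)

iteration 1: select O,V (d=1); attach at lengths (1/2, 1/2); label the merged cluster OV
  updated: d(A,OV)=7, d(OV,P)=8, d(OV,W)=11/2
iteration 2: select OV,W (d=11/2); attach at lengths (9/4, 11/4); label the merged cluster OVW
  updated: d(A,OVW)=40/3, d(OVW,P)=23/3
iteration 3: select OVW,P (d=23/3); attach at lengths (13/12, 23/6); label the merged cluster OPVW
  updated: d(A,OPVW)=16
iteration 4: select A,OPVW (d=16); attach at lengths (8, 25/6); label the merged cluster AOPVW
final tree: (A:8,(((O:1/2,V:1/2):9/4,W:11/4):13/12,P:23/6):25/6)
total length: 277/12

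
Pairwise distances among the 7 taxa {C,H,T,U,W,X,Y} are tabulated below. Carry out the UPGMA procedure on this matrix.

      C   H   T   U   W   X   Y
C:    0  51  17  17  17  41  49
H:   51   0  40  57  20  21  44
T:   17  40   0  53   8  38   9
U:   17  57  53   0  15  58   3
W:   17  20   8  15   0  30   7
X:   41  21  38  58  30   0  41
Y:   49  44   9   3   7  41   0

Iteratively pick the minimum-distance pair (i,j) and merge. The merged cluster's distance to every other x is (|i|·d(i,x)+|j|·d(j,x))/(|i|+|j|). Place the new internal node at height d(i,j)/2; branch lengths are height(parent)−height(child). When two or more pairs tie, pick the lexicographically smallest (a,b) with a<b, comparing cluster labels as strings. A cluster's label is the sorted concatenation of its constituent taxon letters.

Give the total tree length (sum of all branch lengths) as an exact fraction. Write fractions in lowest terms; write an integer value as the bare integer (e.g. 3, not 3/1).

79

step 1: merge (U,Y) at d=3; branch lengths U→3/2, Y→3/2; new cluster UY
  updated: d(C,UY)=33, d(H,UY)=101/2, d(T,UY)=31, d(UY,W)=11, d(UY,X)=99/2
step 2: merge (T,W) at d=8; branch lengths T→4, W→4; new cluster TW
  updated: d(C,TW)=17, d(H,TW)=30, d(TW,UY)=21, d(TW,X)=34
step 3: merge (C,TW) at d=17; branch lengths C→17/2, TW→9/2; new cluster CTW
  updated: d(CTW,H)=37, d(CTW,UY)=25, d(CTW,X)=109/3
step 4: merge (H,X) at d=21; branch lengths H→21/2, X→21/2; new cluster HX
  updated: d(CTW,HX)=110/3, d(HX,UY)=50
step 5: merge (CTW,UY) at d=25; branch lengths CTW→4, UY→11; new cluster CTUWY
  updated: d(CTUWY,HX)=42
step 6: merge (CTUWY,HX) at d=42; branch lengths CTUWY→17/2, HX→21/2; new cluster CHTUWXY
final tree: (((C:17/2,(T:4,W:4):9/2):4,(U:3/2,Y:3/2):11):17/2,(H:21/2,X:21/2):21/2)
total length: 79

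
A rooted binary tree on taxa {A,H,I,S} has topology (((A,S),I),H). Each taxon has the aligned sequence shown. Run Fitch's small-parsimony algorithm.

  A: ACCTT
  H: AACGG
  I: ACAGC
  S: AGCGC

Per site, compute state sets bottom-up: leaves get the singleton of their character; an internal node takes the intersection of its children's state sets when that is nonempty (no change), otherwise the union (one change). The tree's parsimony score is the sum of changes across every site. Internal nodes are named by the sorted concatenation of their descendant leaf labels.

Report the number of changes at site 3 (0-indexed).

site 0, node AS: A={A} ∩ S={A} → {A} (+0)
site 0, node AIS: AS={A} ∩ I={A} → {A} (+0)
site 0, node AHIS: AIS={A} ∩ H={A} → {A} (+0)
site 1, node AS: A={C} ∪ S={G} → {C,G} (+1)
site 1, node AIS: AS={C,G} ∩ I={C} → {C} (+0)
site 1, node AHIS: AIS={C} ∪ H={A} → {A,C} (+1)
site 2, node AS: A={C} ∩ S={C} → {C} (+0)
site 2, node AIS: AS={C} ∪ I={A} → {A,C} (+1)
site 2, node AHIS: AIS={A,C} ∩ H={C} → {C} (+0)
site 3, node AS: A={T} ∪ S={G} → {G,T} (+1)
site 3, node AIS: AS={G,T} ∩ I={G} → {G} (+0)
site 3, node AHIS: AIS={G} ∩ H={G} → {G} (+0)
site 4, node AS: A={T} ∪ S={C} → {C,T} (+1)
site 4, node AIS: AS={C,T} ∩ I={C} → {C} (+0)
site 4, node AHIS: AIS={C} ∪ H={G} → {C,G} (+1)
per-site changes: [0, 2, 1, 1, 2]; total = 6

1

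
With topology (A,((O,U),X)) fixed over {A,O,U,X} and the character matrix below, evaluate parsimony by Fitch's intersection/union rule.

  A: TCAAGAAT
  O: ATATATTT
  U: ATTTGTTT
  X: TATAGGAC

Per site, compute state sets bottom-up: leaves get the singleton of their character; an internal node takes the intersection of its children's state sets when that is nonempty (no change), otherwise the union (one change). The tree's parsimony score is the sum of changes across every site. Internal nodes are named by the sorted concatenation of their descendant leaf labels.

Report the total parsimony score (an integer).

OU@0: {A} ∩ {A} = {A} (intersection, +0)
OUX@0: {A} ∪ {T} = {A,T} (union, +1)
AOUX@0: {T} ∩ {A,T} = {T} (intersection, +0)
OU@1: {T} ∩ {T} = {T} (intersection, +0)
OUX@1: {T} ∪ {A} = {A,T} (union, +1)
AOUX@1: {C} ∪ {A,T} = {A,C,T} (union, +1)
OU@2: {A} ∪ {T} = {A,T} (union, +1)
OUX@2: {A,T} ∩ {T} = {T} (intersection, +0)
AOUX@2: {A} ∪ {T} = {A,T} (union, +1)
OU@3: {T} ∩ {T} = {T} (intersection, +0)
OUX@3: {T} ∪ {A} = {A,T} (union, +1)
AOUX@3: {A} ∩ {A,T} = {A} (intersection, +0)
OU@4: {A} ∪ {G} = {A,G} (union, +1)
OUX@4: {A,G} ∩ {G} = {G} (intersection, +0)
AOUX@4: {G} ∩ {G} = {G} (intersection, +0)
OU@5: {T} ∩ {T} = {T} (intersection, +0)
OUX@5: {T} ∪ {G} = {G,T} (union, +1)
AOUX@5: {A} ∪ {G,T} = {A,G,T} (union, +1)
OU@6: {T} ∩ {T} = {T} (intersection, +0)
OUX@6: {T} ∪ {A} = {A,T} (union, +1)
AOUX@6: {A} ∩ {A,T} = {A} (intersection, +0)
OU@7: {T} ∩ {T} = {T} (intersection, +0)
OUX@7: {T} ∪ {C} = {C,T} (union, +1)
AOUX@7: {T} ∩ {C,T} = {T} (intersection, +0)
per-site changes: [1, 2, 2, 1, 1, 2, 1, 1]; total = 11

11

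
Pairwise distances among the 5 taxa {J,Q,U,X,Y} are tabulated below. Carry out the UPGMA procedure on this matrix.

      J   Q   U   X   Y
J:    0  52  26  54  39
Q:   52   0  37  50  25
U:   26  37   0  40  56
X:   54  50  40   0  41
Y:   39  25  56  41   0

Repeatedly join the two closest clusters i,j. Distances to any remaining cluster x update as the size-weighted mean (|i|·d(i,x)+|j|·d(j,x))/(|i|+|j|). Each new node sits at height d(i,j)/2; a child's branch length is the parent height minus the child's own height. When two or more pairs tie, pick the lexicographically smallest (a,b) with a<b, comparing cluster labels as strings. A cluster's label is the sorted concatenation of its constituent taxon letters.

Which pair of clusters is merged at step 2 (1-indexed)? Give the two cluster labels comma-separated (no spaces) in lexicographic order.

J,U

iteration 1: select Q,Y (d=25); attach at lengths (25/2, 25/2); label the merged cluster QY
  updated: d(J,QY)=91/2, d(QY,U)=93/2, d(QY,X)=91/2
iteration 2: select J,U (d=26); attach at lengths (13, 13); label the merged cluster JU
  updated: d(JU,QY)=46, d(JU,X)=47
iteration 3: select QY,X (d=91/2); attach at lengths (41/4, 91/4); label the merged cluster QXY
  updated: d(JU,QXY)=139/3
iteration 4: select JU,QXY (d=139/3); attach at lengths (61/6, 5/12); label the merged cluster JQUXY
final tree: ((J:13,U:13):61/6,((Q:25/2,Y:25/2):41/4,X:91/4):5/12)
total length: 1135/12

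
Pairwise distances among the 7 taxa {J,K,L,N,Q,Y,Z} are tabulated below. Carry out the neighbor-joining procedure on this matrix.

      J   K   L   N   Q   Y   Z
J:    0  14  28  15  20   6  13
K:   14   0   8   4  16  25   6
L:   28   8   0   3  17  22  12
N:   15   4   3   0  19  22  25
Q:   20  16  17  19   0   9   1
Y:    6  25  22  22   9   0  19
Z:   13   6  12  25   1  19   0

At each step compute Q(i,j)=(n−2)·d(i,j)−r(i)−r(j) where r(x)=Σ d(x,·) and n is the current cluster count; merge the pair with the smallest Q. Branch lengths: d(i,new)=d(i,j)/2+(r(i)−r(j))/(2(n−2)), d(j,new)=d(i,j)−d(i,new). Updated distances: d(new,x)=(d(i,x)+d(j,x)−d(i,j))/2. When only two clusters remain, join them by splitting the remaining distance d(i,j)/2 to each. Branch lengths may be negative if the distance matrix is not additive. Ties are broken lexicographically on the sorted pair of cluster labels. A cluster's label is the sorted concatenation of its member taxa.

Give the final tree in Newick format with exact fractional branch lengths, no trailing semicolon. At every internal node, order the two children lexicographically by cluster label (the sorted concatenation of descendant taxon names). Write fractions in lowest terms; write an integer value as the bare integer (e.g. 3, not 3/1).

(((((J:23/10,Y:37/10):173/24,(Q:23/16,Z:-7/16):109/24):7,K:5/8):31/8,L:19/8):5/16,N:5/16)

step 1: merge (J,Y) at d=6, Q=-169; branch lengths J→23/10, Y→37/10; new cluster JY
  updated: d(JY,K)=33/2, d(JY,L)=22, d(JY,N)=31/2, d(JY,Q)=23/2, d(JY,Z)=13
step 2: merge (Q,Z) at d=1, Q=-235/2; branch lengths Q→23/16, Z→-7/16; new cluster QZ
  updated: d(JY,QZ)=47/4, d(K,QZ)=21/2, d(L,QZ)=14, d(N,QZ)=43/2
step 3: merge (JY,QZ) at d=47/4, Q=-353/4; branch lengths JY→173/24, QZ→109/24; new cluster JQYZ
  updated: d(JQYZ,K)=61/8, d(JQYZ,L)=97/8, d(JQYZ,N)=101/8
step 4: merge (JQYZ,K) at d=61/8, Q=-147/4; branch lengths JQYZ→7, K→5/8; new cluster JKQYZ
  updated: d(JKQYZ,L)=25/4, d(JKQYZ,N)=9/2
step 5: merge (JKQYZ,L) at d=25/4, Q=-55/4; branch lengths JKQYZ→31/8, L→19/8; new cluster JKLQYZ
  updated: d(JKLQYZ,N)=5/8
step 6: merge (JKLQYZ,N) at d=5/8; branch lengths JKLQYZ→5/16, N→5/16; new cluster JKLNQYZ
final tree: (((((J:23/10,Y:37/10):173/24,(Q:23/16,Z:-7/16):109/24):7,K:5/8):31/8,L:19/8):5/16,N:5/16)
total length: 133/4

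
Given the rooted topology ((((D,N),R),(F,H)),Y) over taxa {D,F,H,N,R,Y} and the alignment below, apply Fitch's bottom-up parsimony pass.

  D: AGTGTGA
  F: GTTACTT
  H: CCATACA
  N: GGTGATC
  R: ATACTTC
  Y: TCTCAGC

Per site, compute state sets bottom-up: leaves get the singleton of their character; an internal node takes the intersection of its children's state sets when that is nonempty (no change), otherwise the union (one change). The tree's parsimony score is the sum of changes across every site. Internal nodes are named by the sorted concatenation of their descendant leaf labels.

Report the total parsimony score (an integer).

21

site 0, node DN: D={A} ∪ N={G} → {A,G} (+1)
site 0, node DNR: DN={A,G} ∩ R={A} → {A} (+0)
site 0, node FH: F={G} ∪ H={C} → {C,G} (+1)
site 0, node DFHNR: DNR={A} ∪ FH={C,G} → {A,C,G} (+1)
site 0, node DFHNRY: DFHNR={A,C,G} ∪ Y={T} → {A,C,G,T} (+1)
site 1, node DN: D={G} ∩ N={G} → {G} (+0)
site 1, node DNR: DN={G} ∪ R={T} → {G,T} (+1)
site 1, node FH: F={T} ∪ H={C} → {C,T} (+1)
site 1, node DFHNR: DNR={G,T} ∩ FH={C,T} → {T} (+0)
site 1, node DFHNRY: DFHNR={T} ∪ Y={C} → {C,T} (+1)
site 2, node DN: D={T} ∩ N={T} → {T} (+0)
site 2, node DNR: DN={T} ∪ R={A} → {A,T} (+1)
site 2, node FH: F={T} ∪ H={A} → {A,T} (+1)
site 2, node DFHNR: DNR={A,T} ∩ FH={A,T} → {A,T} (+0)
site 2, node DFHNRY: DFHNR={A,T} ∩ Y={T} → {T} (+0)
site 3, node DN: D={G} ∩ N={G} → {G} (+0)
site 3, node DNR: DN={G} ∪ R={C} → {C,G} (+1)
site 3, node FH: F={A} ∪ H={T} → {A,T} (+1)
site 3, node DFHNR: DNR={C,G} ∪ FH={A,T} → {A,C,G,T} (+1)
site 3, node DFHNRY: DFHNR={A,C,G,T} ∩ Y={C} → {C} (+0)
site 4, node DN: D={T} ∪ N={A} → {A,T} (+1)
site 4, node DNR: DN={A,T} ∩ R={T} → {T} (+0)
site 4, node FH: F={C} ∪ H={A} → {A,C} (+1)
site 4, node DFHNR: DNR={T} ∪ FH={A,C} → {A,C,T} (+1)
site 4, node DFHNRY: DFHNR={A,C,T} ∩ Y={A} → {A} (+0)
site 5, node DN: D={G} ∪ N={T} → {G,T} (+1)
site 5, node DNR: DN={G,T} ∩ R={T} → {T} (+0)
site 5, node FH: F={T} ∪ H={C} → {C,T} (+1)
site 5, node DFHNR: DNR={T} ∩ FH={C,T} → {T} (+0)
site 5, node DFHNRY: DFHNR={T} ∪ Y={G} → {G,T} (+1)
site 6, node DN: D={A} ∪ N={C} → {A,C} (+1)
site 6, node DNR: DN={A,C} ∩ R={C} → {C} (+0)
site 6, node FH: F={T} ∪ H={A} → {A,T} (+1)
site 6, node DFHNR: DNR={C} ∪ FH={A,T} → {A,C,T} (+1)
site 6, node DFHNRY: DFHNR={A,C,T} ∩ Y={C} → {C} (+0)
per-site changes: [4, 3, 2, 3, 3, 3, 3]; total = 21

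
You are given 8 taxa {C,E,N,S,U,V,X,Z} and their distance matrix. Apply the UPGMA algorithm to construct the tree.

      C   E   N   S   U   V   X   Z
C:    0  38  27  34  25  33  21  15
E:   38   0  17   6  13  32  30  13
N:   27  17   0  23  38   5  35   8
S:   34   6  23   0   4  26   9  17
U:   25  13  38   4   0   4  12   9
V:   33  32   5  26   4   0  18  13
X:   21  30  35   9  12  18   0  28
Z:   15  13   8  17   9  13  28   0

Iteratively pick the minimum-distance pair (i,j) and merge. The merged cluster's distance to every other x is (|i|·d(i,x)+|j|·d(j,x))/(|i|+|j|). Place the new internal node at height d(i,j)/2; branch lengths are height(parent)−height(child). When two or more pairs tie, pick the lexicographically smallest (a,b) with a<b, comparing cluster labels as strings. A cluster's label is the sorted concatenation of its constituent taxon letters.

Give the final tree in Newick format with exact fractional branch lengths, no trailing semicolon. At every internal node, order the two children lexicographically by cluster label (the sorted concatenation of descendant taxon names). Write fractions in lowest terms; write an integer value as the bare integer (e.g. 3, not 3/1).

(C:193/14,(((E:19/4,(S:2,U:2):11/4):15/4,X:17/2):7/3,((N:5/2,V:5/2):11/4,Z:21/4):67/12):62/21)

1. join S+U (d=4) ⇒ SU; edges |S|=2, |U|=2
  updated: d(C,SU)=59/2, d(E,SU)=19/2, d(N,SU)=61/2, d(SU,V)=15, d(SU,X)=21/2, d(SU,Z)=13
2. join N+V (d=5) ⇒ NV; edges |N|=5/2, |V|=5/2
  updated: d(C,NV)=30, d(E,NV)=49/2, d(NV,SU)=91/4, d(NV,X)=53/2, d(NV,Z)=21/2
3. join E+SU (d=19/2) ⇒ ESU; edges |E|=19/4, |SU|=11/4
  updated: d(C,ESU)=97/3, d(ESU,NV)=70/3, d(ESU,X)=17, d(ESU,Z)=13
4. join NV+Z (d=21/2) ⇒ NVZ; edges |NV|=11/4, |Z|=21/4
  updated: d(C,NVZ)=25, d(ESU,NVZ)=179/9, d(NVZ,X)=27
5. join ESU+X (d=17) ⇒ ESUX; edges |ESU|=15/4, |X|=17/2
  updated: d(C,ESUX)=59/2, d(ESUX,NVZ)=65/3
6. join ESUX+NVZ (d=65/3) ⇒ ENSUVXZ; edges |ESUX|=7/3, |NVZ|=67/12
  updated: d(C,ENSUVXZ)=193/7
7. join C+ENSUVXZ (d=193/7) ⇒ CENSUVXZ; edges |C|=193/14, |ENSUVXZ|=62/21
final tree: (C:193/14,(((E:19/4,(S:2,U:2):11/4):15/4,X:17/2):7/3,((N:5/2,V:5/2):11/4,Z:21/4):67/12):62/21)
total length: 2579/42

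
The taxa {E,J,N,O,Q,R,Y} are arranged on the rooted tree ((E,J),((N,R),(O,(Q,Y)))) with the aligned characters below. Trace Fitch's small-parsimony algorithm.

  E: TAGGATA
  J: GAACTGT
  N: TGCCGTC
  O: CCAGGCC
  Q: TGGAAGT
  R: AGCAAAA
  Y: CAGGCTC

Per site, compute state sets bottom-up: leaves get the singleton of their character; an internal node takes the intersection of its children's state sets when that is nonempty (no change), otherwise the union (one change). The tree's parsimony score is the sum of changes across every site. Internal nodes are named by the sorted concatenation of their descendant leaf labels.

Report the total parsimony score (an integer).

26

EJ@0: {T} ∪ {G} = {G,T} (union, +1)
NR@0: {T} ∪ {A} = {A,T} (union, +1)
QY@0: {T} ∪ {C} = {C,T} (union, +1)
OQY@0: {C} ∩ {C,T} = {C} (intersection, +0)
NOQRY@0: {A,T} ∪ {C} = {A,C,T} (union, +1)
EJNOQRY@0: {G,T} ∩ {A,C,T} = {T} (intersection, +0)
EJ@1: {A} ∩ {A} = {A} (intersection, +0)
NR@1: {G} ∩ {G} = {G} (intersection, +0)
QY@1: {G} ∪ {A} = {A,G} (union, +1)
OQY@1: {C} ∪ {A,G} = {A,C,G} (union, +1)
NOQRY@1: {G} ∩ {A,C,G} = {G} (intersection, +0)
EJNOQRY@1: {A} ∪ {G} = {A,G} (union, +1)
EJ@2: {G} ∪ {A} = {A,G} (union, +1)
NR@2: {C} ∩ {C} = {C} (intersection, +0)
QY@2: {G} ∩ {G} = {G} (intersection, +0)
OQY@2: {A} ∪ {G} = {A,G} (union, +1)
NOQRY@2: {C} ∪ {A,G} = {A,C,G} (union, +1)
EJNOQRY@2: {A,G} ∩ {A,C,G} = {A,G} (intersection, +0)
EJ@3: {G} ∪ {C} = {C,G} (union, +1)
NR@3: {C} ∪ {A} = {A,C} (union, +1)
QY@3: {A} ∪ {G} = {A,G} (union, +1)
OQY@3: {G} ∩ {A,G} = {G} (intersection, +0)
NOQRY@3: {A,C} ∪ {G} = {A,C,G} (union, +1)
EJNOQRY@3: {C,G} ∩ {A,C,G} = {C,G} (intersection, +0)
EJ@4: {A} ∪ {T} = {A,T} (union, +1)
NR@4: {G} ∪ {A} = {A,G} (union, +1)
QY@4: {A} ∪ {C} = {A,C} (union, +1)
OQY@4: {G} ∪ {A,C} = {A,C,G} (union, +1)
NOQRY@4: {A,G} ∩ {A,C,G} = {A,G} (intersection, +0)
EJNOQRY@4: {A,T} ∩ {A,G} = {A} (intersection, +0)
EJ@5: {T} ∪ {G} = {G,T} (union, +1)
NR@5: {T} ∪ {A} = {A,T} (union, +1)
QY@5: {G} ∪ {T} = {G,T} (union, +1)
OQY@5: {C} ∪ {G,T} = {C,G,T} (union, +1)
NOQRY@5: {A,T} ∩ {C,G,T} = {T} (intersection, +0)
EJNOQRY@5: {G,T} ∩ {T} = {T} (intersection, +0)
EJ@6: {A} ∪ {T} = {A,T} (union, +1)
NR@6: {C} ∪ {A} = {A,C} (union, +1)
QY@6: {T} ∪ {C} = {C,T} (union, +1)
OQY@6: {C} ∩ {C,T} = {C} (intersection, +0)
NOQRY@6: {A,C} ∩ {C} = {C} (intersection, +0)
EJNOQRY@6: {A,T} ∪ {C} = {A,C,T} (union, +1)
per-site changes: [4, 3, 3, 4, 4, 4, 4]; total = 26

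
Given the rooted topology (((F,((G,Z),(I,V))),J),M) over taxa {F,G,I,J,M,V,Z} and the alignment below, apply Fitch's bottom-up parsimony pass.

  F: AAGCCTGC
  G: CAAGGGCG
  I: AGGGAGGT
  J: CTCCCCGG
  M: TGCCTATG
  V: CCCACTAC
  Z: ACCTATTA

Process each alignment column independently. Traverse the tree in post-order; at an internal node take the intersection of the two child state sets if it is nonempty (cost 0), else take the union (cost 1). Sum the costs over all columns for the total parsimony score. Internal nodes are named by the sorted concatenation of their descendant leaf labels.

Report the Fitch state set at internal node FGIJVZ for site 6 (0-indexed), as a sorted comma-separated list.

G

site 0, node GZ: G={C} ∪ Z={A} → {A,C} (+1)
site 0, node IV: I={A} ∪ V={C} → {A,C} (+1)
site 0, node GIVZ: GZ={A,C} ∩ IV={A,C} → {A,C} (+0)
site 0, node FGIVZ: F={A} ∩ GIVZ={A,C} → {A} (+0)
site 0, node FGIJVZ: FGIVZ={A} ∪ J={C} → {A,C} (+1)
site 0, node FGIJMVZ: FGIJVZ={A,C} ∪ M={T} → {A,C,T} (+1)
site 1, node GZ: G={A} ∪ Z={C} → {A,C} (+1)
site 1, node IV: I={G} ∪ V={C} → {C,G} (+1)
site 1, node GIVZ: GZ={A,C} ∩ IV={C,G} → {C} (+0)
site 1, node FGIVZ: F={A} ∪ GIVZ={C} → {A,C} (+1)
site 1, node FGIJVZ: FGIVZ={A,C} ∪ J={T} → {A,C,T} (+1)
site 1, node FGIJMVZ: FGIJVZ={A,C,T} ∪ M={G} → {A,C,G,T} (+1)
site 2, node GZ: G={A} ∪ Z={C} → {A,C} (+1)
site 2, node IV: I={G} ∪ V={C} → {C,G} (+1)
site 2, node GIVZ: GZ={A,C} ∩ IV={C,G} → {C} (+0)
site 2, node FGIVZ: F={G} ∪ GIVZ={C} → {C,G} (+1)
site 2, node FGIJVZ: FGIVZ={C,G} ∩ J={C} → {C} (+0)
site 2, node FGIJMVZ: FGIJVZ={C} ∩ M={C} → {C} (+0)
site 3, node GZ: G={G} ∪ Z={T} → {G,T} (+1)
site 3, node IV: I={G} ∪ V={A} → {A,G} (+1)
site 3, node GIVZ: GZ={G,T} ∩ IV={A,G} → {G} (+0)
site 3, node FGIVZ: F={C} ∪ GIVZ={G} → {C,G} (+1)
site 3, node FGIJVZ: FGIVZ={C,G} ∩ J={C} → {C} (+0)
site 3, node FGIJMVZ: FGIJVZ={C} ∩ M={C} → {C} (+0)
site 4, node GZ: G={G} ∪ Z={A} → {A,G} (+1)
site 4, node IV: I={A} ∪ V={C} → {A,C} (+1)
site 4, node GIVZ: GZ={A,G} ∩ IV={A,C} → {A} (+0)
site 4, node FGIVZ: F={C} ∪ GIVZ={A} → {A,C} (+1)
site 4, node FGIJVZ: FGIVZ={A,C} ∩ J={C} → {C} (+0)
site 4, node FGIJMVZ: FGIJVZ={C} ∪ M={T} → {C,T} (+1)
site 5, node GZ: G={G} ∪ Z={T} → {G,T} (+1)
site 5, node IV: I={G} ∪ V={T} → {G,T} (+1)
site 5, node GIVZ: GZ={G,T} ∩ IV={G,T} → {G,T} (+0)
site 5, node FGIVZ: F={T} ∩ GIVZ={G,T} → {T} (+0)
site 5, node FGIJVZ: FGIVZ={T} ∪ J={C} → {C,T} (+1)
site 5, node FGIJMVZ: FGIJVZ={C,T} ∪ M={A} → {A,C,T} (+1)
site 6, node GZ: G={C} ∪ Z={T} → {C,T} (+1)
site 6, node IV: I={G} ∪ V={A} → {A,G} (+1)
site 6, node GIVZ: GZ={C,T} ∪ IV={A,G} → {A,C,G,T} (+1)
site 6, node FGIVZ: F={G} ∩ GIVZ={A,C,G,T} → {G} (+0)
site 6, node FGIJVZ: FGIVZ={G} ∩ J={G} → {G} (+0)
site 6, node FGIJMVZ: FGIJVZ={G} ∪ M={T} → {G,T} (+1)
site 7, node GZ: G={G} ∪ Z={A} → {A,G} (+1)
site 7, node IV: I={T} ∪ V={C} → {C,T} (+1)
site 7, node GIVZ: GZ={A,G} ∪ IV={C,T} → {A,C,G,T} (+1)
site 7, node FGIVZ: F={C} ∩ GIVZ={A,C,G,T} → {C} (+0)
site 7, node FGIJVZ: FGIVZ={C} ∪ J={G} → {C,G} (+1)
site 7, node FGIJMVZ: FGIJVZ={C,G} ∩ M={G} → {G} (+0)
per-site changes: [4, 5, 3, 3, 4, 4, 4, 4]; total = 31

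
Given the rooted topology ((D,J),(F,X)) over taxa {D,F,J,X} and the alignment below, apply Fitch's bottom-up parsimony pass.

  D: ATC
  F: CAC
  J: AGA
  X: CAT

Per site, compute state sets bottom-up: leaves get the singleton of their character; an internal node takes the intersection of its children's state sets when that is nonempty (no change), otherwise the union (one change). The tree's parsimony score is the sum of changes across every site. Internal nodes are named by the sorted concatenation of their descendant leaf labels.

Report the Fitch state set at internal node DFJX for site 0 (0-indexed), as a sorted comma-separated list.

site 0, node DJ: D={A} ∩ J={A} → {A} (+0)
site 0, node FX: F={C} ∩ X={C} → {C} (+0)
site 0, node DFJX: DJ={A} ∪ FX={C} → {A,C} (+1)
site 1, node DJ: D={T} ∪ J={G} → {G,T} (+1)
site 1, node FX: F={A} ∩ X={A} → {A} (+0)
site 1, node DFJX: DJ={G,T} ∪ FX={A} → {A,G,T} (+1)
site 2, node DJ: D={C} ∪ J={A} → {A,C} (+1)
site 2, node FX: F={C} ∪ X={T} → {C,T} (+1)
site 2, node DFJX: DJ={A,C} ∩ FX={C,T} → {C} (+0)
per-site changes: [1, 2, 2]; total = 5

A,C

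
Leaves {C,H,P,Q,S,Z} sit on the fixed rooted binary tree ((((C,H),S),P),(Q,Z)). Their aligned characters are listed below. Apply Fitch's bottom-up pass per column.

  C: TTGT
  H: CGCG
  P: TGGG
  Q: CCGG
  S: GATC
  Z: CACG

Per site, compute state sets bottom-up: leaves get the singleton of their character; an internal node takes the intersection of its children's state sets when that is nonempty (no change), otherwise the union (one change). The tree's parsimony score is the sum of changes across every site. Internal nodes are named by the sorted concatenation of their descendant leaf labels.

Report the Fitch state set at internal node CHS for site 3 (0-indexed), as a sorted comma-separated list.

C,G,T

site 0, node CH: C={T} ∪ H={C} → {C,T} (+1)
site 0, node CHS: CH={C,T} ∪ S={G} → {C,G,T} (+1)
site 0, node CHPS: CHS={C,G,T} ∩ P={T} → {T} (+0)
site 0, node QZ: Q={C} ∩ Z={C} → {C} (+0)
site 0, node CHPQSZ: CHPS={T} ∪ QZ={C} → {C,T} (+1)
site 1, node CH: C={T} ∪ H={G} → {G,T} (+1)
site 1, node CHS: CH={G,T} ∪ S={A} → {A,G,T} (+1)
site 1, node CHPS: CHS={A,G,T} ∩ P={G} → {G} (+0)
site 1, node QZ: Q={C} ∪ Z={A} → {A,C} (+1)
site 1, node CHPQSZ: CHPS={G} ∪ QZ={A,C} → {A,C,G} (+1)
site 2, node CH: C={G} ∪ H={C} → {C,G} (+1)
site 2, node CHS: CH={C,G} ∪ S={T} → {C,G,T} (+1)
site 2, node CHPS: CHS={C,G,T} ∩ P={G} → {G} (+0)
site 2, node QZ: Q={G} ∪ Z={C} → {C,G} (+1)
site 2, node CHPQSZ: CHPS={G} ∩ QZ={C,G} → {G} (+0)
site 3, node CH: C={T} ∪ H={G} → {G,T} (+1)
site 3, node CHS: CH={G,T} ∪ S={C} → {C,G,T} (+1)
site 3, node CHPS: CHS={C,G,T} ∩ P={G} → {G} (+0)
site 3, node QZ: Q={G} ∩ Z={G} → {G} (+0)
site 3, node CHPQSZ: CHPS={G} ∩ QZ={G} → {G} (+0)
per-site changes: [3, 4, 3, 2]; total = 12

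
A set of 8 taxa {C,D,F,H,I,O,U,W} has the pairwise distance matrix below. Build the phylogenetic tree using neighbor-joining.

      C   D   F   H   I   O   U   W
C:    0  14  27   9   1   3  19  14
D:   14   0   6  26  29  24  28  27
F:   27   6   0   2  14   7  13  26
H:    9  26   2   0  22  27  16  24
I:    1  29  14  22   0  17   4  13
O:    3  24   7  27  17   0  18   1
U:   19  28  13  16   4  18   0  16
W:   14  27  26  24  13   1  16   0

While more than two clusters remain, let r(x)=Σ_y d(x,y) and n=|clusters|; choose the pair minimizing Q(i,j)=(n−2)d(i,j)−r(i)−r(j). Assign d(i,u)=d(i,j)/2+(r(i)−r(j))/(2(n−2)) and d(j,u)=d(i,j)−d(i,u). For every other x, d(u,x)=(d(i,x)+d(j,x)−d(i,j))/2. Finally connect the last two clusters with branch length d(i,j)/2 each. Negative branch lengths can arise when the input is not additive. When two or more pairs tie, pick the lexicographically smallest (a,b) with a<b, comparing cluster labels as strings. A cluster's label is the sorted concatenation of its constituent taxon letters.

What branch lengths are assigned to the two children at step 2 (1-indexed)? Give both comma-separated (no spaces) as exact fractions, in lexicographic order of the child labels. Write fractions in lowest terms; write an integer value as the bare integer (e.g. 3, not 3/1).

-4/5,9/5

1. join D+F (d=6, Q=-213) ⇒ DF; edges |D|=95/12, |F|=-23/12
  updated: d(C,DF)=35/2, d(DF,H)=11, d(DF,I)=37/2, d(DF,O)=25/2, d(DF,U)=35/2, d(DF,W)=47/2
2. join O+W (d=1, Q=-165) ⇒ OW; edges |O|=-4/5, |W|=9/5
  updated: d(C,OW)=8, d(DF,OW)=35/2, d(H,OW)=25, d(I,OW)=29/2, d(OW,U)=33/2
3. join DF+H (d=11, Q=-121) ⇒ DFH; edges |DF|=43/8, |H|=45/8
  updated: d(C,DFH)=31/4, d(DFH,I)=59/4, d(DFH,OW)=63/4, d(DFH,U)=45/4
4. join I+U (d=4, Q=-73) ⇒ IU; edges |I|=-3/4, |U|=19/4
  updated: d(C,IU)=8, d(DFH,IU)=11, d(IU,OW)=27/2
5. join C+OW (d=8, Q=-45) ⇒ COW; edges |C|=5/8, |OW|=59/8
  updated: d(COW,DFH)=31/4, d(COW,IU)=27/4
6. join COW+DFH (d=31/4, Q=-51/2) ⇒ CDFHOW; edges |COW|=7/4, |DFH|=6
  updated: d(CDFHOW,IU)=5
7. join CDFHOW+IU (d=5) ⇒ CDFHIOUW; edges |CDFHOW|=5/2, |IU|=5/2
final tree: (((C:5/8,(O:-4/5,W:9/5):59/8):7/4,((D:95/12,F:-23/12):43/8,H:45/8):6):5/2,(I:-3/4,U:19/4):5/2)
total length: 171/4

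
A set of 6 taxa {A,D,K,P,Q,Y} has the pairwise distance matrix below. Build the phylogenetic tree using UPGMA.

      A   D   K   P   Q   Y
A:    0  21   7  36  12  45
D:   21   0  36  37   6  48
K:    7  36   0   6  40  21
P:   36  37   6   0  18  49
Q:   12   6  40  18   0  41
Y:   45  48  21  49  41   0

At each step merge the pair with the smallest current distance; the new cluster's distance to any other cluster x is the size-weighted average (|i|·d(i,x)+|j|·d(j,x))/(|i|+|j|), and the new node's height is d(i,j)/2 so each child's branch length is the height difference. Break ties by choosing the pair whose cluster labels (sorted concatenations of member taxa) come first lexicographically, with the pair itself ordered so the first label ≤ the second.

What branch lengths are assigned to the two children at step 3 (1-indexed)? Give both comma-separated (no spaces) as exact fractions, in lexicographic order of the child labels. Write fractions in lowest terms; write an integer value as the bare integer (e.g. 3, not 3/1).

iteration 1: select D,Q (d=6); attach at lengths (3, 3); label the merged cluster DQ
  updated: d(A,DQ)=33/2, d(DQ,K)=38, d(DQ,P)=55/2, d(DQ,Y)=89/2
iteration 2: select K,P (d=6); attach at lengths (3, 3); label the merged cluster KP
  updated: d(A,KP)=43/2, d(DQ,KP)=131/4, d(KP,Y)=35
iteration 3: select A,DQ (d=33/2); attach at lengths (33/4, 21/4); label the merged cluster ADQ
  updated: d(ADQ,KP)=29, d(ADQ,Y)=134/3
iteration 4: select ADQ,KP (d=29); attach at lengths (25/4, 23/2); label the merged cluster ADKPQ
  updated: d(ADKPQ,Y)=204/5
iteration 5: select ADKPQ,Y (d=204/5); attach at lengths (59/10, 102/5); label the merged cluster ADKPQY
final tree: (((A:33/4,(D:3,Q:3):21/4):25/4,(K:3,P:3):23/2):59/10,Y:102/5)
total length: 1391/20

33/4,21/4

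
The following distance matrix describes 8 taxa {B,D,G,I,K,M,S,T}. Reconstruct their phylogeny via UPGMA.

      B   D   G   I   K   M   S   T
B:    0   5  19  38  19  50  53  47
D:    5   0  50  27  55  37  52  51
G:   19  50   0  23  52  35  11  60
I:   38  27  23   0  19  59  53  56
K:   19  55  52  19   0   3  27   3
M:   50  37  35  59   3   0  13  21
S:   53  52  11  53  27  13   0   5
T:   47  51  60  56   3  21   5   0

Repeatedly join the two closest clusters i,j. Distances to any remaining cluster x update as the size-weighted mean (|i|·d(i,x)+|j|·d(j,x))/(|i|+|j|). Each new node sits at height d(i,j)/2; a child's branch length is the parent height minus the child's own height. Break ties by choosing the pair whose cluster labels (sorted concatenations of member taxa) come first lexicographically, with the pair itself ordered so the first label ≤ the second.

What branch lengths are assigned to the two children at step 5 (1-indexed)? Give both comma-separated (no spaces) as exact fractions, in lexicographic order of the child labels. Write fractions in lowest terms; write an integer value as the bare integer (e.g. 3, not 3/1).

1. join K+M (d=3) ⇒ KM; edges |K|=3/2, |M|=3/2
  updated: d(B,KM)=69/2, d(D,KM)=46, d(G,KM)=87/2, d(I,KM)=39, d(KM,S)=20, d(KM,T)=12
2. join B+D (d=5) ⇒ BD; edges |B|=5/2, |D|=5/2
  updated: d(BD,G)=69/2, d(BD,I)=65/2, d(BD,KM)=161/4, d(BD,S)=105/2, d(BD,T)=49
3. join S+T (d=5) ⇒ ST; edges |S|=5/2, |T|=5/2
  updated: d(BD,ST)=203/4, d(G,ST)=71/2, d(I,ST)=109/2, d(KM,ST)=16
4. join KM+ST (d=16) ⇒ KMST; edges |KM|=13/2, |ST|=11/2
  updated: d(BD,KMST)=91/2, d(G,KMST)=79/2, d(I,KMST)=187/4
5. join G+I (d=23) ⇒ GI; edges |G|=23/2, |I|=23/2
  updated: d(BD,GI)=67/2, d(GI,KMST)=345/8
6. join BD+GI (d=67/2) ⇒ BDGI; edges |BD|=57/4, |GI|=21/4
  updated: d(BDGI,KMST)=709/16
7. join BDGI+KMST (d=709/16) ⇒ BDGIKMST; edges |BDGI|=173/32, |KMST|=453/32
final tree: (((B:5/2,D:5/2):57/4,(G:23/2,I:23/2):21/4):173/32,((K:3/2,M:3/2):13/2,(S:5/2,T:5/2):11/2):453/32)
total length: 1393/16

23/2,23/2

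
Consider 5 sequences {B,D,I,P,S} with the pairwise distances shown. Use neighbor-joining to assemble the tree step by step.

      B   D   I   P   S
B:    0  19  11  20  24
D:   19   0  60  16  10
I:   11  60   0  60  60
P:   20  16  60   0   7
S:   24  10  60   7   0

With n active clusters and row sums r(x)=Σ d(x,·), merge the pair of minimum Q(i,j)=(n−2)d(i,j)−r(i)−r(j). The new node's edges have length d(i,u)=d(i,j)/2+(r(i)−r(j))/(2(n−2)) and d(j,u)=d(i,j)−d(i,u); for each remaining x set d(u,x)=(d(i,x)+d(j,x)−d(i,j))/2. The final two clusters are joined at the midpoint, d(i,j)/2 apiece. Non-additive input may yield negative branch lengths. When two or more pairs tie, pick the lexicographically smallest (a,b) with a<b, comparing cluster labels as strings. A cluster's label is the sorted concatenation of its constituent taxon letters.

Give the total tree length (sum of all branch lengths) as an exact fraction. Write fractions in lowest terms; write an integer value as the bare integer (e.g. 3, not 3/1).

1. join B+I (d=11, Q=-232) ⇒ BI; edges |B|=-14, |I|=25
  updated: d(BI,D)=34, d(BI,P)=69/2, d(BI,S)=73/2
2. join BI+D (d=34, Q=-97) ⇒ BDI; edges |BI|=113/4, |D|=23/4
  updated: d(BDI,P)=33/4, d(BDI,S)=25/4
3. join BDI+P (d=33/4, Q=-43/2) ⇒ BDIP; edges |BDI|=15/4, |P|=9/2
  updated: d(BDIP,S)=5/2
4. join BDIP+S (d=5/2) ⇒ BDIPS; edges |BDIP|=5/4, |S|=5/4
final tree: ((((B:-14,I:25):113/4,D:23/4):15/4,P:9/2):5/4,S:5/4)
total length: 223/4

223/4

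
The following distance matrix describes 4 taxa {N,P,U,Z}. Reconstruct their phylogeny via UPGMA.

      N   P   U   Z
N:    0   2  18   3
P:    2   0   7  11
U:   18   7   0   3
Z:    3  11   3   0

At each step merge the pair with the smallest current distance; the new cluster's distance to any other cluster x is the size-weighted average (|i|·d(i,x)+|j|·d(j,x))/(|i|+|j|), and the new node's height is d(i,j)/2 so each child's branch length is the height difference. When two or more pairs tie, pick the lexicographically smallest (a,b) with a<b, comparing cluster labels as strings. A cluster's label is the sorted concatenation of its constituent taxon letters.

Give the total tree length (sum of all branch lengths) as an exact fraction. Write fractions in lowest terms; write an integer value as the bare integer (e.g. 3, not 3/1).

49/4

step 1: merge (N,P) at d=2; branch lengths N→1, P→1; new cluster NP
  updated: d(NP,U)=25/2, d(NP,Z)=7
step 2: merge (U,Z) at d=3; branch lengths U→3/2, Z→3/2; new cluster UZ
  updated: d(NP,UZ)=39/4
step 3: merge (NP,UZ) at d=39/4; branch lengths NP→31/8, UZ→27/8; new cluster NPUZ
final tree: ((N:1,P:1):31/8,(U:3/2,Z:3/2):27/8)
total length: 49/4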